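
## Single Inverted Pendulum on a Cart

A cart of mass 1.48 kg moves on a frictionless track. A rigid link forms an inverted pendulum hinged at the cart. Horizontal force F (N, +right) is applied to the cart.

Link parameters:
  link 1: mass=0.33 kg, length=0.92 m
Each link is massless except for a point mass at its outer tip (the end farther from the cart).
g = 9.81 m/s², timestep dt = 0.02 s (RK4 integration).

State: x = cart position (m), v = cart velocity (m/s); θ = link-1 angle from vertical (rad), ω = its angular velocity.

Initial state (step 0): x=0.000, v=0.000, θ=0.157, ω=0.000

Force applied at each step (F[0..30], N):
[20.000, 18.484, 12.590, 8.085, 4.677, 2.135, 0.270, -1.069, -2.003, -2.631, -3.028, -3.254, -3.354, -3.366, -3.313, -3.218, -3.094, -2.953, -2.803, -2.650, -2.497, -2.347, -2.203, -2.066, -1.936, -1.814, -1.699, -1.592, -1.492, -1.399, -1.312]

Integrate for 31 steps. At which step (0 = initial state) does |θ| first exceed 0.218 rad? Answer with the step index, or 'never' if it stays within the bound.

Answer: never

Derivation:
apply F[0]=+20.000 → step 1: x=0.003, v=0.262, θ=0.155, ω=-0.248
apply F[1]=+18.484 → step 2: x=0.010, v=0.504, θ=0.147, ω=-0.476
apply F[2]=+12.590 → step 3: x=0.022, v=0.668, θ=0.136, ω=-0.622
apply F[3]=+8.085 → step 4: x=0.036, v=0.771, θ=0.123, ω=-0.706
apply F[4]=+4.677 → step 5: x=0.052, v=0.829, θ=0.109, ω=-0.744
apply F[5]=+2.135 → step 6: x=0.069, v=0.854, θ=0.094, ω=-0.749
apply F[6]=+0.270 → step 7: x=0.086, v=0.854, θ=0.079, ω=-0.731
apply F[7]=-1.069 → step 8: x=0.103, v=0.837, θ=0.065, ω=-0.697
apply F[8]=-2.003 → step 9: x=0.120, v=0.807, θ=0.051, ω=-0.653
apply F[9]=-2.631 → step 10: x=0.135, v=0.770, θ=0.038, ω=-0.603
apply F[10]=-3.028 → step 11: x=0.150, v=0.728, θ=0.027, ω=-0.550
apply F[11]=-3.254 → step 12: x=0.165, v=0.683, θ=0.017, ω=-0.496
apply F[12]=-3.354 → step 13: x=0.178, v=0.637, θ=0.007, ω=-0.444
apply F[13]=-3.366 → step 14: x=0.190, v=0.591, θ=-0.001, ω=-0.394
apply F[14]=-3.313 → step 15: x=0.201, v=0.547, θ=-0.009, ω=-0.346
apply F[15]=-3.218 → step 16: x=0.212, v=0.504, θ=-0.015, ω=-0.302
apply F[16]=-3.094 → step 17: x=0.222, v=0.463, θ=-0.021, ω=-0.261
apply F[17]=-2.953 → step 18: x=0.230, v=0.424, θ=-0.026, ω=-0.224
apply F[18]=-2.803 → step 19: x=0.239, v=0.387, θ=-0.030, ω=-0.190
apply F[19]=-2.650 → step 20: x=0.246, v=0.353, θ=-0.033, ω=-0.160
apply F[20]=-2.497 → step 21: x=0.253, v=0.321, θ=-0.036, ω=-0.132
apply F[21]=-2.347 → step 22: x=0.259, v=0.290, θ=-0.039, ω=-0.107
apply F[22]=-2.203 → step 23: x=0.264, v=0.262, θ=-0.040, ω=-0.085
apply F[23]=-2.066 → step 24: x=0.269, v=0.236, θ=-0.042, ω=-0.066
apply F[24]=-1.936 → step 25: x=0.274, v=0.212, θ=-0.043, ω=-0.048
apply F[25]=-1.814 → step 26: x=0.278, v=0.189, θ=-0.044, ω=-0.033
apply F[26]=-1.699 → step 27: x=0.281, v=0.168, θ=-0.044, ω=-0.020
apply F[27]=-1.592 → step 28: x=0.285, v=0.149, θ=-0.045, ω=-0.008
apply F[28]=-1.492 → step 29: x=0.287, v=0.131, θ=-0.045, ω=0.002
apply F[29]=-1.399 → step 30: x=0.290, v=0.114, θ=-0.045, ω=0.011
apply F[30]=-1.312 → step 31: x=0.292, v=0.098, θ=-0.044, ω=0.019
max |θ| = 0.157 ≤ 0.218 over all 32 states.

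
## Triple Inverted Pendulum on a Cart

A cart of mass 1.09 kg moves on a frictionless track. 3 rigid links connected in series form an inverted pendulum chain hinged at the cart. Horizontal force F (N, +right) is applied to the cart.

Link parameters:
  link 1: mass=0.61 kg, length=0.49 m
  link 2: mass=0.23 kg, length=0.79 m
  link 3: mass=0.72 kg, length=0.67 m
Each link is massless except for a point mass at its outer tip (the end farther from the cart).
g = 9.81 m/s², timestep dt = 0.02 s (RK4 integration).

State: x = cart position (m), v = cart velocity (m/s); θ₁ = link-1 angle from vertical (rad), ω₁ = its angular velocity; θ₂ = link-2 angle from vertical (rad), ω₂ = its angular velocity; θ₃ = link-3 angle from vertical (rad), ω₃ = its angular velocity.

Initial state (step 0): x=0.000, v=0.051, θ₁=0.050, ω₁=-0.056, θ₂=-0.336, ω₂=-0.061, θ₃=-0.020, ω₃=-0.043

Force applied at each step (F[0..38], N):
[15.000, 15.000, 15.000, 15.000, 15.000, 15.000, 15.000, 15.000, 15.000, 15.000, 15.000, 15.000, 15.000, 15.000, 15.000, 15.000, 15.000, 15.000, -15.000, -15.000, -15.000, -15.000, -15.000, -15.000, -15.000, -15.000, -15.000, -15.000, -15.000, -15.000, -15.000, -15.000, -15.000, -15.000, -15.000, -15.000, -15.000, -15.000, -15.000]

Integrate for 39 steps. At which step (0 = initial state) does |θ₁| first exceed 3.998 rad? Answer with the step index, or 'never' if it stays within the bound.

Answer: 31

Derivation:
apply F[0]=+15.000 → step 1: x=0.004, v=0.316, θ₁=0.045, ω₁=-0.426, θ₂=-0.341, ω₂=-0.394, θ₃=-0.018, ω₃=0.199
apply F[1]=+15.000 → step 2: x=0.013, v=0.583, θ₁=0.033, ω₁=-0.814, θ₂=-0.352, ω₂=-0.713, θ₃=-0.012, ω₃=0.434
apply F[2]=+15.000 → step 3: x=0.027, v=0.853, θ₁=0.012, ω₁=-1.235, θ₂=-0.369, ω₂=-1.005, θ₃=-0.001, ω₃=0.652
apply F[3]=+15.000 → step 4: x=0.047, v=1.129, θ₁=-0.017, ω₁=-1.701, θ₂=-0.392, ω₂=-1.254, θ₃=0.014, ω₃=0.843
apply F[4]=+15.000 → step 5: x=0.072, v=1.409, θ₁=-0.056, ω₁=-2.219, θ₂=-0.419, ω₂=-1.443, θ₃=0.032, ω₃=0.992
apply F[5]=+15.000 → step 6: x=0.103, v=1.691, θ₁=-0.106, ω₁=-2.789, θ₂=-0.449, ω₂=-1.557, θ₃=0.053, ω₃=1.082
apply F[6]=+15.000 → step 7: x=0.140, v=1.971, θ₁=-0.168, ω₁=-3.405, θ₂=-0.480, ω₂=-1.586, θ₃=0.075, ω₃=1.096
apply F[7]=+15.000 → step 8: x=0.182, v=2.242, θ₁=-0.242, ω₁=-4.048, θ₂=-0.512, ω₂=-1.525, θ₃=0.096, ω₃=1.018
apply F[8]=+15.000 → step 9: x=0.229, v=2.494, θ₁=-0.330, ω₁=-4.691, θ₂=-0.541, ω₂=-1.381, θ₃=0.115, ω₃=0.836
apply F[9]=+15.000 → step 10: x=0.281, v=2.715, θ₁=-0.430, ω₁=-5.300, θ₂=-0.566, ω₂=-1.174, θ₃=0.129, ω₃=0.544
apply F[10]=+15.000 → step 11: x=0.338, v=2.894, θ₁=-0.541, ω₁=-5.838, θ₂=-0.588, ω₂=-0.937, θ₃=0.136, ω₃=0.146
apply F[11]=+15.000 → step 12: x=0.397, v=3.024, θ₁=-0.663, ω₁=-6.282, θ₂=-0.604, ω₂=-0.708, θ₃=0.134, ω₃=-0.340
apply F[12]=+15.000 → step 13: x=0.458, v=3.106, θ₁=-0.792, ω₁=-6.624, θ₂=-0.616, ω₂=-0.521, θ₃=0.122, ω₃=-0.889
apply F[13]=+15.000 → step 14: x=0.521, v=3.143, θ₁=-0.927, ω₁=-6.872, θ₂=-0.625, ω₂=-0.398, θ₃=0.099, ω₃=-1.471
apply F[14]=+15.000 → step 15: x=0.584, v=3.145, θ₁=-1.066, ω₁=-7.043, θ₂=-0.633, ω₂=-0.350, θ₃=0.063, ω₃=-2.060
apply F[15]=+15.000 → step 16: x=0.646, v=3.120, θ₁=-1.208, ω₁=-7.157, θ₂=-0.640, ω₂=-0.376, θ₃=0.016, ω₃=-2.637
apply F[16]=+15.000 → step 17: x=0.708, v=3.075, θ₁=-1.352, ω₁=-7.228, θ₂=-0.648, ω₂=-0.475, θ₃=-0.042, ω₃=-3.189
apply F[17]=+15.000 → step 18: x=0.769, v=3.017, θ₁=-1.497, ω₁=-7.266, θ₂=-0.659, ω₂=-0.643, θ₃=-0.111, ω₃=-3.707
apply F[18]=-15.000 → step 19: x=0.826, v=2.622, θ₁=-1.644, ω₁=-7.465, θ₂=-0.672, ω₂=-0.626, θ₃=-0.188, ω₃=-3.952
apply F[19]=-15.000 → step 20: x=0.874, v=2.206, θ₁=-1.796, ω₁=-7.737, θ₂=-0.685, ω₂=-0.671, θ₃=-0.269, ω₃=-4.195
apply F[20]=-15.000 → step 21: x=0.914, v=1.766, θ₁=-1.954, ω₁=-8.093, θ₂=-0.699, ω₂=-0.809, θ₃=-0.355, ω₃=-4.425
apply F[21]=-15.000 → step 22: x=0.945, v=1.297, θ₁=-2.121, ω₁=-8.551, θ₂=-0.718, ω₂=-1.084, θ₃=-0.446, ω₃=-4.624
apply F[22]=-15.000 → step 23: x=0.966, v=0.799, θ₁=-2.297, ω₁=-9.141, θ₂=-0.744, ω₂=-1.547, θ₃=-0.540, ω₃=-4.778
apply F[23]=-15.000 → step 24: x=0.976, v=0.273, θ₁=-2.487, ω₁=-9.902, θ₂=-0.782, ω₂=-2.269, θ₃=-0.637, ω₃=-4.878
apply F[24]=-15.000 → step 25: x=0.976, v=-0.268, θ₁=-2.695, ω₁=-10.847, θ₂=-0.837, ω₂=-3.331, θ₃=-0.735, ω₃=-4.928
apply F[25]=-15.000 → step 26: x=0.966, v=-0.774, θ₁=-2.922, ω₁=-11.890, θ₂=-0.918, ω₂=-4.802, θ₃=-0.834, ω₃=-4.939
apply F[26]=-15.000 → step 27: x=0.946, v=-1.135, θ₁=-3.169, ω₁=-12.701, θ₂=-1.031, ω₂=-6.616, θ₃=-0.932, ω₃=-4.932
apply F[27]=-15.000 → step 28: x=0.922, v=-1.259, θ₁=-3.425, ω₁=-12.782, θ₂=-1.182, ω₂=-8.384, θ₃=-1.031, ω₃=-4.967
apply F[28]=-15.000 → step 29: x=0.897, v=-1.216, θ₁=-3.674, ω₁=-12.004, θ₂=-1.363, ω₂=-9.547, θ₃=-1.133, ω₃=-5.236
apply F[29]=-15.000 → step 30: x=0.873, v=-1.172, θ₁=-3.902, ω₁=-10.737, θ₂=-1.558, ω₂=-9.893, θ₃=-1.243, ω₃=-5.929
apply F[30]=-15.000 → step 31: x=0.850, v=-1.203, θ₁=-4.103, ω₁=-9.311, θ₂=-1.754, ω₂=-9.575, θ₃=-1.372, ω₃=-7.017
apply F[31]=-15.000 → step 32: x=0.825, v=-1.321, θ₁=-4.274, ω₁=-7.832, θ₂=-1.938, ω₂=-8.793, θ₃=-1.526, ω₃=-8.336
apply F[32]=-15.000 → step 33: x=0.796, v=-1.523, θ₁=-4.415, ω₁=-6.279, θ₂=-2.103, ω₂=-7.679, θ₃=-1.706, ω₃=-9.738
apply F[33]=-15.000 → step 34: x=0.763, v=-1.810, θ₁=-4.524, ω₁=-4.560, θ₂=-2.244, ω₂=-6.340, θ₃=-1.915, ω₃=-11.101
apply F[34]=-15.000 → step 35: x=0.723, v=-2.180, θ₁=-4.596, ω₁=-2.552, θ₂=-2.357, ω₂=-4.985, θ₃=-2.149, ω₃=-12.260
apply F[35]=-15.000 → step 36: x=0.676, v=-2.608, θ₁=-4.624, ω₁=-0.207, θ₂=-2.446, ω₂=-4.051, θ₃=-2.402, ω₃=-12.884
apply F[36]=-15.000 → step 37: x=0.619, v=-3.009, θ₁=-4.603, ω₁=2.249, θ₂=-2.525, ω₂=-4.041, θ₃=-2.659, ω₃=-12.671
apply F[37]=-15.000 → step 38: x=0.556, v=-3.293, θ₁=-4.536, ω₁=4.501, θ₂=-2.614, ω₂=-4.980, θ₃=-2.904, ω₃=-11.798
apply F[38]=-15.000 → step 39: x=0.489, v=-3.426, θ₁=-4.425, ω₁=6.586, θ₂=-2.729, ω₂=-6.579, θ₃=-3.129, ω₃=-10.598
|θ₁| = 4.103 > 3.998 first at step 31.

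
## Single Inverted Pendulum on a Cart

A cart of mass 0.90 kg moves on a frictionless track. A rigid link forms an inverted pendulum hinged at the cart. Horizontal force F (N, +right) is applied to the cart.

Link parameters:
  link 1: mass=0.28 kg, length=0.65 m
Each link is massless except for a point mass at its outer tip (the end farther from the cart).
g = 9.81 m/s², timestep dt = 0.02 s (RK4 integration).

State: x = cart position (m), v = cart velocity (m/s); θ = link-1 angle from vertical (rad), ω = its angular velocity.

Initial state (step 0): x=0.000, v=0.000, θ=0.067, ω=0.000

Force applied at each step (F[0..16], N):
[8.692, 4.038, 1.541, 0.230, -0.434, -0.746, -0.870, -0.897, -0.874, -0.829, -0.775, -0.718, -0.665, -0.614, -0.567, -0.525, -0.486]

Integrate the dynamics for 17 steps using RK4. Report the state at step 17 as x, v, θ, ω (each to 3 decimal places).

Answer: x=0.069, v=0.102, θ=-0.011, ω=-0.057

Derivation:
apply F[0]=+8.692 → step 1: x=0.002, v=0.189, θ=0.064, ω=-0.270
apply F[1]=+4.038 → step 2: x=0.007, v=0.275, θ=0.058, ω=-0.384
apply F[2]=+1.541 → step 3: x=0.012, v=0.306, θ=0.050, ω=-0.415
apply F[3]=+0.230 → step 4: x=0.018, v=0.308, θ=0.042, ω=-0.405
apply F[4]=-0.434 → step 5: x=0.025, v=0.296, θ=0.034, ω=-0.375
apply F[5]=-0.746 → step 6: x=0.030, v=0.278, θ=0.027, ω=-0.338
apply F[6]=-0.870 → step 7: x=0.036, v=0.257, θ=0.020, ω=-0.299
apply F[7]=-0.897 → step 8: x=0.041, v=0.236, θ=0.015, ω=-0.261
apply F[8]=-0.874 → step 9: x=0.045, v=0.216, θ=0.010, ω=-0.226
apply F[9]=-0.829 → step 10: x=0.049, v=0.197, θ=0.006, ω=-0.195
apply F[10]=-0.775 → step 11: x=0.053, v=0.180, θ=0.002, ω=-0.167
apply F[11]=-0.718 → step 12: x=0.056, v=0.164, θ=-0.001, ω=-0.142
apply F[12]=-0.665 → step 13: x=0.060, v=0.149, θ=-0.004, ω=-0.120
apply F[13]=-0.614 → step 14: x=0.062, v=0.136, θ=-0.006, ω=-0.101
apply F[14]=-0.567 → step 15: x=0.065, v=0.123, θ=-0.008, ω=-0.085
apply F[15]=-0.525 → step 16: x=0.067, v=0.112, θ=-0.009, ω=-0.070
apply F[16]=-0.486 → step 17: x=0.069, v=0.102, θ=-0.011, ω=-0.057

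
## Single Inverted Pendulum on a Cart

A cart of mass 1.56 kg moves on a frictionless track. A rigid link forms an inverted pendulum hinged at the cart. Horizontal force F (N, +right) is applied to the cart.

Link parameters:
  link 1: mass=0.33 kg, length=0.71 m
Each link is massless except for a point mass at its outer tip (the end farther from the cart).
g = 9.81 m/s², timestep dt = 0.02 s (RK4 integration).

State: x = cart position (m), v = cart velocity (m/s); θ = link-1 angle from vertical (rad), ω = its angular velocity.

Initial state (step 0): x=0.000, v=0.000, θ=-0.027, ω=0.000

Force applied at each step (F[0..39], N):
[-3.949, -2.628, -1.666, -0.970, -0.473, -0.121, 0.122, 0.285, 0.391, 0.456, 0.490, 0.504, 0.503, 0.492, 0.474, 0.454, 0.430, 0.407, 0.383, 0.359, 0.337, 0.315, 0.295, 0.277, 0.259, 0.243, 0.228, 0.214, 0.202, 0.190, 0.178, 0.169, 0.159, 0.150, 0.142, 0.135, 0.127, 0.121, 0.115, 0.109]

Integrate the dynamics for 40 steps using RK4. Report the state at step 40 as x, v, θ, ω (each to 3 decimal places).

apply F[0]=-3.949 → step 1: x=-0.000, v=-0.050, θ=-0.026, ω=0.062
apply F[1]=-2.628 → step 2: x=-0.002, v=-0.082, θ=-0.025, ω=0.101
apply F[2]=-1.666 → step 3: x=-0.004, v=-0.103, θ=-0.023, ω=0.123
apply F[3]=-0.970 → step 4: x=-0.006, v=-0.114, θ=-0.020, ω=0.134
apply F[4]=-0.473 → step 5: x=-0.008, v=-0.119, θ=-0.017, ω=0.136
apply F[5]=-0.121 → step 6: x=-0.011, v=-0.120, θ=-0.015, ω=0.133
apply F[6]=+0.122 → step 7: x=-0.013, v=-0.118, θ=-0.012, ω=0.126
apply F[7]=+0.285 → step 8: x=-0.015, v=-0.114, θ=-0.010, ω=0.118
apply F[8]=+0.391 → step 9: x=-0.017, v=-0.109, θ=-0.007, ω=0.108
apply F[9]=+0.456 → step 10: x=-0.020, v=-0.103, θ=-0.005, ω=0.097
apply F[10]=+0.490 → step 11: x=-0.022, v=-0.096, θ=-0.003, ω=0.087
apply F[11]=+0.504 → step 12: x=-0.023, v=-0.090, θ=-0.002, ω=0.077
apply F[12]=+0.503 → step 13: x=-0.025, v=-0.083, θ=-0.000, ω=0.068
apply F[13]=+0.492 → step 14: x=-0.027, v=-0.077, θ=0.001, ω=0.059
apply F[14]=+0.474 → step 15: x=-0.028, v=-0.071, θ=0.002, ω=0.051
apply F[15]=+0.454 → step 16: x=-0.030, v=-0.065, θ=0.003, ω=0.044
apply F[16]=+0.430 → step 17: x=-0.031, v=-0.060, θ=0.004, ω=0.037
apply F[17]=+0.407 → step 18: x=-0.032, v=-0.055, θ=0.005, ω=0.031
apply F[18]=+0.383 → step 19: x=-0.033, v=-0.050, θ=0.005, ω=0.026
apply F[19]=+0.359 → step 20: x=-0.034, v=-0.046, θ=0.006, ω=0.021
apply F[20]=+0.337 → step 21: x=-0.035, v=-0.041, θ=0.006, ω=0.017
apply F[21]=+0.315 → step 22: x=-0.036, v=-0.038, θ=0.006, ω=0.013
apply F[22]=+0.295 → step 23: x=-0.036, v=-0.034, θ=0.006, ω=0.010
apply F[23]=+0.277 → step 24: x=-0.037, v=-0.031, θ=0.007, ω=0.007
apply F[24]=+0.259 → step 25: x=-0.038, v=-0.028, θ=0.007, ω=0.005
apply F[25]=+0.243 → step 26: x=-0.038, v=-0.025, θ=0.007, ω=0.003
apply F[26]=+0.228 → step 27: x=-0.039, v=-0.022, θ=0.007, ω=0.001
apply F[27]=+0.214 → step 28: x=-0.039, v=-0.020, θ=0.007, ω=-0.001
apply F[28]=+0.202 → step 29: x=-0.039, v=-0.018, θ=0.007, ω=-0.002
apply F[29]=+0.190 → step 30: x=-0.040, v=-0.015, θ=0.007, ω=-0.003
apply F[30]=+0.178 → step 31: x=-0.040, v=-0.013, θ=0.007, ω=-0.004
apply F[31]=+0.169 → step 32: x=-0.040, v=-0.012, θ=0.007, ω=-0.005
apply F[32]=+0.159 → step 33: x=-0.040, v=-0.010, θ=0.006, ω=-0.006
apply F[33]=+0.150 → step 34: x=-0.041, v=-0.008, θ=0.006, ω=-0.006
apply F[34]=+0.142 → step 35: x=-0.041, v=-0.007, θ=0.006, ω=-0.007
apply F[35]=+0.135 → step 36: x=-0.041, v=-0.005, θ=0.006, ω=-0.007
apply F[36]=+0.127 → step 37: x=-0.041, v=-0.004, θ=0.006, ω=-0.008
apply F[37]=+0.121 → step 38: x=-0.041, v=-0.002, θ=0.006, ω=-0.008
apply F[38]=+0.115 → step 39: x=-0.041, v=-0.001, θ=0.006, ω=-0.008
apply F[39]=+0.109 → step 40: x=-0.041, v=0.000, θ=0.005, ω=-0.008

Answer: x=-0.041, v=0.000, θ=0.005, ω=-0.008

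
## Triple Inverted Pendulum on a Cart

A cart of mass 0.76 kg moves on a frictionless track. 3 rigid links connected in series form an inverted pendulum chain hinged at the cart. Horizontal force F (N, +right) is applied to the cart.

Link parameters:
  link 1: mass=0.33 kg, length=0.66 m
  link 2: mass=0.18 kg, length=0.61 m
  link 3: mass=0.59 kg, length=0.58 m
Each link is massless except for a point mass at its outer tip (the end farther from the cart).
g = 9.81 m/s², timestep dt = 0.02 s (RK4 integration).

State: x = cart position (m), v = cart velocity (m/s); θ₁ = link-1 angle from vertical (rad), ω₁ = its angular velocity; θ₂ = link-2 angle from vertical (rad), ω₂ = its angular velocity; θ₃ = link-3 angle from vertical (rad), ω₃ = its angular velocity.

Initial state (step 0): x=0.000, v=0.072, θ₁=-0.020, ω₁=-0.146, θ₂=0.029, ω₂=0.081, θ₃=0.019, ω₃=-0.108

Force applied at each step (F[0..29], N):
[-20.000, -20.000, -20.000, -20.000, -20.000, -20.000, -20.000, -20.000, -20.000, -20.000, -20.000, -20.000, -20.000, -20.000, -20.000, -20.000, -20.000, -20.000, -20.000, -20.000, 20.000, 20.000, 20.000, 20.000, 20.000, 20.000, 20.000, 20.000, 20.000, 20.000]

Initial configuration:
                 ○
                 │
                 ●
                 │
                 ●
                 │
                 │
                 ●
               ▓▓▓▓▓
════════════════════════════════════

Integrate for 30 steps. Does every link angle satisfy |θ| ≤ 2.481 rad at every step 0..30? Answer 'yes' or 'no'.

Answer: yes

Derivation:
apply F[0]=-20.000 → step 1: x=-0.004, v=-0.449, θ₁=-0.015, ω₁=0.602, θ₂=0.031, ω₂=0.149, θ₃=0.017, ω₃=-0.126
apply F[1]=-20.000 → step 2: x=-0.018, v=-0.973, θ₁=0.004, ω₁=1.368, θ₂=0.035, ω₂=0.207, θ₃=0.014, ω₃=-0.150
apply F[2]=-20.000 → step 3: x=-0.043, v=-1.503, θ₁=0.040, ω₁=2.169, θ₂=0.039, ω₂=0.239, θ₃=0.011, ω₃=-0.176
apply F[3]=-20.000 → step 4: x=-0.078, v=-2.036, θ₁=0.091, ω₁=2.997, θ₂=0.044, ω₂=0.245, θ₃=0.007, ω₃=-0.193
apply F[4]=-20.000 → step 5: x=-0.124, v=-2.557, θ₁=0.159, ω₁=3.809, θ₂=0.049, ω₂=0.252, θ₃=0.003, ω₃=-0.185
apply F[5]=-20.000 → step 6: x=-0.180, v=-3.046, θ₁=0.243, ω₁=4.525, θ₂=0.055, ω₂=0.324, θ₃=-0.000, ω₃=-0.137
apply F[6]=-20.000 → step 7: x=-0.246, v=-3.482, θ₁=0.339, ω₁=5.072, θ₂=0.063, ω₂=0.529, θ₃=-0.002, ω₃=-0.044
apply F[7]=-20.000 → step 8: x=-0.319, v=-3.861, θ₁=0.444, ω₁=5.432, θ₂=0.077, ω₂=0.895, θ₃=-0.002, ω₃=0.090
apply F[8]=-20.000 → step 9: x=-0.400, v=-4.187, θ₁=0.555, ω₁=5.632, θ₂=0.100, ω₂=1.399, θ₃=0.002, ω₃=0.262
apply F[9]=-20.000 → step 10: x=-0.486, v=-4.472, θ₁=0.669, ω₁=5.713, θ₂=0.134, ω₂=2.000, θ₃=0.009, ω₃=0.476
apply F[10]=-20.000 → step 11: x=-0.578, v=-4.723, θ₁=0.783, ω₁=5.704, θ₂=0.180, ω₂=2.652, θ₃=0.021, ω₃=0.743
apply F[11]=-20.000 → step 12: x=-0.675, v=-4.946, θ₁=0.897, ω₁=5.621, θ₂=0.240, ω₂=3.318, θ₃=0.039, ω₃=1.077
apply F[12]=-20.000 → step 13: x=-0.776, v=-5.147, θ₁=1.008, ω₁=5.472, θ₂=0.313, ω₂=3.961, θ₃=0.065, ω₃=1.496
apply F[13]=-20.000 → step 14: x=-0.881, v=-5.328, θ₁=1.115, ω₁=5.261, θ₂=0.398, ω₂=4.552, θ₃=0.100, ω₃=2.020
apply F[14]=-20.000 → step 15: x=-0.989, v=-5.494, θ₁=1.218, ω₁=4.990, θ₂=0.494, ω₂=5.060, θ₃=0.146, ω₃=2.664
apply F[15]=-20.000 → step 16: x=-1.100, v=-5.645, θ₁=1.314, ω₁=4.664, θ₂=0.600, ω₂=5.461, θ₃=0.207, ω₃=3.443
apply F[16]=-20.000 → step 17: x=-1.215, v=-5.784, θ₁=1.404, ω₁=4.284, θ₂=0.712, ω₂=5.729, θ₃=0.285, ω₃=4.362
apply F[17]=-20.000 → step 18: x=-1.332, v=-5.907, θ₁=1.485, ω₁=3.851, θ₂=0.828, ω₂=5.839, θ₃=0.383, ω₃=5.424
apply F[18]=-20.000 → step 19: x=-1.451, v=-6.010, θ₁=1.558, ω₁=3.363, θ₂=0.944, ω₂=5.772, θ₃=0.503, ω₃=6.624
apply F[19]=-20.000 → step 20: x=-1.572, v=-6.083, θ₁=1.619, ω₁=2.808, θ₂=1.057, ω₂=5.523, θ₃=0.648, ω₃=7.950
apply F[20]=+20.000 → step 21: x=-1.688, v=-5.529, θ₁=1.675, ω₁=2.717, θ₂=1.160, ω₂=4.745, θ₃=0.814, ω₃=8.632
apply F[21]=+20.000 → step 22: x=-1.793, v=-4.948, θ₁=1.728, ω₁=2.649, θ₂=1.248, ω₂=4.066, θ₃=0.993, ω₃=9.251
apply F[22]=+20.000 → step 23: x=-1.886, v=-4.330, θ₁=1.781, ω₁=2.580, θ₂=1.324, ω₂=3.621, θ₃=1.184, ω₃=9.735
apply F[23]=+20.000 → step 24: x=-1.966, v=-3.675, θ₁=1.831, ω₁=2.514, θ₂=1.395, ω₂=3.569, θ₃=1.381, ω₃=9.953
apply F[24]=+20.000 → step 25: x=-2.033, v=-2.999, θ₁=1.881, ω₁=2.491, θ₂=1.470, ω₂=3.986, θ₃=1.579, ω₃=9.806
apply F[25]=+20.000 → step 26: x=-2.086, v=-2.317, θ₁=1.932, ω₁=2.561, θ₂=1.557, ω₂=4.791, θ₃=1.771, ω₃=9.320
apply F[26]=+20.000 → step 27: x=-2.125, v=-1.628, θ₁=1.985, ω₁=2.747, θ₂=1.663, ω₂=5.832, θ₃=1.950, ω₃=8.581
apply F[27]=+20.000 → step 28: x=-2.151, v=-0.910, θ₁=2.042, ω₁=3.060, θ₂=1.791, ω₂=7.002, θ₃=2.113, ω₃=7.639
apply F[28]=+20.000 → step 29: x=-2.161, v=-0.129, θ₁=2.108, ω₁=3.535, θ₂=1.944, ω₂=8.243, θ₃=2.255, ω₃=6.504
apply F[29]=+20.000 → step 30: x=-2.155, v=0.767, θ₁=2.186, ω₁=4.273, θ₂=2.121, ω₂=9.479, θ₃=2.372, ω₃=5.204
Max |angle| over trajectory = 2.372 rad; bound = 2.481 → within bound.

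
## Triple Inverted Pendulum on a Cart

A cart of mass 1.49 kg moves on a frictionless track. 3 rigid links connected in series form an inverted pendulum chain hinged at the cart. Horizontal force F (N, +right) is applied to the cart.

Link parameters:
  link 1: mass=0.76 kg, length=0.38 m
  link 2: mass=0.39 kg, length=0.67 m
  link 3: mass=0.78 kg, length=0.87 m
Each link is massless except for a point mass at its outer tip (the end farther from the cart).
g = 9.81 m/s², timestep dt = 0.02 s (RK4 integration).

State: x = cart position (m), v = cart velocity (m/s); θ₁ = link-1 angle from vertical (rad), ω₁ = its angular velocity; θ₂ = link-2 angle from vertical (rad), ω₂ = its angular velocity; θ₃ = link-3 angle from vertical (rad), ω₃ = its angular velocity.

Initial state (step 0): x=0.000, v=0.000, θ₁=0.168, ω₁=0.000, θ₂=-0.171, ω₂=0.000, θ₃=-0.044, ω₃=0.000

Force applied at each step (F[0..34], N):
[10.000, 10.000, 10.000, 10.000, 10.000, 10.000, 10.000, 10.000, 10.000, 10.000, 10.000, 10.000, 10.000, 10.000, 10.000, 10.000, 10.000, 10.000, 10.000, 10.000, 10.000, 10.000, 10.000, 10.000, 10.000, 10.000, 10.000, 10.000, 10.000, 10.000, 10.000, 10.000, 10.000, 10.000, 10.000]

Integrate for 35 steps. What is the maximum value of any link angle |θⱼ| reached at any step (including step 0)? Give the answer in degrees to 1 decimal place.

Answer: 145.5°

Derivation:
apply F[0]=+10.000 → step 1: x=0.001, v=0.096, θ₁=0.169, ω₁=0.059, θ₂=-0.174, ω₂=-0.285, θ₃=-0.043, ω₃=0.072
apply F[1]=+10.000 → step 2: x=0.004, v=0.192, θ₁=0.170, ω₁=0.116, θ₂=-0.182, ω₂=-0.572, θ₃=-0.041, ω₃=0.147
apply F[2]=+10.000 → step 3: x=0.009, v=0.289, θ₁=0.173, ω₁=0.172, θ₂=-0.197, ω₂=-0.866, θ₃=-0.037, ω₃=0.225
apply F[3]=+10.000 → step 4: x=0.015, v=0.387, θ₁=0.177, ω₁=0.222, θ₂=-0.217, ω₂=-1.166, θ₃=-0.032, ω₃=0.308
apply F[4]=+10.000 → step 5: x=0.024, v=0.485, θ₁=0.182, ω₁=0.264, θ₂=-0.243, ω₂=-1.471, θ₃=-0.025, ω₃=0.396
apply F[5]=+10.000 → step 6: x=0.035, v=0.586, θ₁=0.188, ω₁=0.289, θ₂=-0.276, ω₂=-1.777, θ₃=-0.016, ω₃=0.485
apply F[6]=+10.000 → step 7: x=0.048, v=0.688, θ₁=0.193, ω₁=0.293, θ₂=-0.314, ω₂=-2.080, θ₃=-0.006, ω₃=0.571
apply F[7]=+10.000 → step 8: x=0.062, v=0.792, θ₁=0.199, ω₁=0.268, θ₂=-0.359, ω₂=-2.372, θ₃=0.007, ω₃=0.650
apply F[8]=+10.000 → step 9: x=0.079, v=0.898, θ₁=0.204, ω₁=0.209, θ₂=-0.409, ω₂=-2.650, θ₃=0.020, ω₃=0.716
apply F[9]=+10.000 → step 10: x=0.098, v=1.005, θ₁=0.207, ω₁=0.114, θ₂=-0.465, ω₂=-2.910, θ₃=0.035, ω₃=0.765
apply F[10]=+10.000 → step 11: x=0.119, v=1.115, θ₁=0.208, ω₁=-0.020, θ₂=-0.526, ω₂=-3.150, θ₃=0.051, ω₃=0.792
apply F[11]=+10.000 → step 12: x=0.143, v=1.226, θ₁=0.206, ω₁=-0.193, θ₂=-0.591, ω₂=-3.373, θ₃=0.067, ω₃=0.798
apply F[12]=+10.000 → step 13: x=0.169, v=1.339, θ₁=0.200, ω₁=-0.405, θ₂=-0.660, ω₂=-3.579, θ₃=0.082, ω₃=0.779
apply F[13]=+10.000 → step 14: x=0.196, v=1.454, θ₁=0.190, ω₁=-0.658, θ₂=-0.734, ω₂=-3.773, θ₃=0.098, ω₃=0.735
apply F[14]=+10.000 → step 15: x=0.227, v=1.571, θ₁=0.174, ω₁=-0.953, θ₂=-0.811, ω₂=-3.955, θ₃=0.112, ω₃=0.666
apply F[15]=+10.000 → step 16: x=0.259, v=1.691, θ₁=0.151, ω₁=-1.292, θ₂=-0.892, ω₂=-4.128, θ₃=0.124, ω₃=0.573
apply F[16]=+10.000 → step 17: x=0.294, v=1.814, θ₁=0.122, ω₁=-1.681, θ₂=-0.976, ω₂=-4.291, θ₃=0.134, ω₃=0.455
apply F[17]=+10.000 → step 18: x=0.332, v=1.940, θ₁=0.084, ω₁=-2.124, θ₂=-1.064, ω₂=-4.441, θ₃=0.142, ω₃=0.311
apply F[18]=+10.000 → step 19: x=0.372, v=2.070, θ₁=0.036, ω₁=-2.625, θ₂=-1.154, ω₂=-4.574, θ₃=0.147, ω₃=0.144
apply F[19]=+10.000 → step 20: x=0.415, v=2.204, θ₁=-0.022, ω₁=-3.187, θ₂=-1.246, ω₂=-4.681, θ₃=0.148, ω₃=-0.046
apply F[20]=+10.000 → step 21: x=0.460, v=2.340, θ₁=-0.092, ω₁=-3.808, θ₂=-1.341, ω₂=-4.747, θ₃=0.145, ω₃=-0.256
apply F[21]=+10.000 → step 22: x=0.508, v=2.475, θ₁=-0.174, ω₁=-4.482, θ₂=-1.436, ω₂=-4.758, θ₃=0.137, ω₃=-0.483
apply F[22]=+10.000 → step 23: x=0.559, v=2.603, θ₁=-0.271, ω₁=-5.193, θ₂=-1.531, ω₂=-4.694, θ₃=0.125, ω₃=-0.722
apply F[23]=+10.000 → step 24: x=0.612, v=2.718, θ₁=-0.382, ω₁=-5.919, θ₂=-1.623, ω₂=-4.537, θ₃=0.108, ω₃=-0.967
apply F[24]=+10.000 → step 25: x=0.668, v=2.808, θ₁=-0.508, ω₁=-6.634, θ₂=-1.711, ω₂=-4.279, θ₃=0.087, ω₃=-1.215
apply F[25]=+10.000 → step 26: x=0.724, v=2.864, θ₁=-0.647, ω₁=-7.318, θ₂=-1.793, ω₂=-3.917, θ₃=0.060, ω₃=-1.463
apply F[26]=+10.000 → step 27: x=0.782, v=2.877, θ₁=-0.800, ω₁=-7.964, θ₂=-1.867, ω₂=-3.463, θ₃=0.028, ω₃=-1.716
apply F[27]=+10.000 → step 28: x=0.839, v=2.840, θ₁=-0.966, ω₁=-8.584, θ₂=-1.932, ω₂=-2.934, θ₃=-0.009, ω₃=-1.981
apply F[28]=+10.000 → step 29: x=0.895, v=2.748, θ₁=-1.144, ω₁=-9.204, θ₂=-1.984, ω₂=-2.351, θ₃=-0.051, ω₃=-2.276
apply F[29]=+10.000 → step 30: x=0.949, v=2.593, θ₁=-1.334, ω₁=-9.864, θ₂=-2.025, ω₂=-1.740, θ₃=-0.100, ω₃=-2.625
apply F[30]=+10.000 → step 31: x=0.998, v=2.366, θ₁=-1.539, ω₁=-10.609, θ₂=-2.054, ω₂=-1.132, θ₃=-0.157, ω₃=-3.066
apply F[31]=+10.000 → step 32: x=1.043, v=2.054, θ₁=-1.759, ω₁=-11.478, θ₂=-2.071, ω₂=-0.572, θ₃=-0.224, ω₃=-3.652
apply F[32]=+10.000 → step 33: x=1.080, v=1.646, θ₁=-1.999, ω₁=-12.481, θ₂=-2.078, ω₂=-0.142, θ₃=-0.304, ω₃=-4.449
apply F[33]=+10.000 → step 34: x=1.108, v=1.154, θ₁=-2.259, ω₁=-13.534, θ₂=-2.078, ω₂=0.022, θ₃=-0.404, ω₃=-5.515
apply F[34]=+10.000 → step 35: x=1.126, v=0.655, θ₁=-2.539, ω₁=-14.355, θ₂=-2.080, ω₂=-0.243, θ₃=-0.527, ω₃=-6.827
Max |angle| over trajectory = 2.539 rad = 145.5°.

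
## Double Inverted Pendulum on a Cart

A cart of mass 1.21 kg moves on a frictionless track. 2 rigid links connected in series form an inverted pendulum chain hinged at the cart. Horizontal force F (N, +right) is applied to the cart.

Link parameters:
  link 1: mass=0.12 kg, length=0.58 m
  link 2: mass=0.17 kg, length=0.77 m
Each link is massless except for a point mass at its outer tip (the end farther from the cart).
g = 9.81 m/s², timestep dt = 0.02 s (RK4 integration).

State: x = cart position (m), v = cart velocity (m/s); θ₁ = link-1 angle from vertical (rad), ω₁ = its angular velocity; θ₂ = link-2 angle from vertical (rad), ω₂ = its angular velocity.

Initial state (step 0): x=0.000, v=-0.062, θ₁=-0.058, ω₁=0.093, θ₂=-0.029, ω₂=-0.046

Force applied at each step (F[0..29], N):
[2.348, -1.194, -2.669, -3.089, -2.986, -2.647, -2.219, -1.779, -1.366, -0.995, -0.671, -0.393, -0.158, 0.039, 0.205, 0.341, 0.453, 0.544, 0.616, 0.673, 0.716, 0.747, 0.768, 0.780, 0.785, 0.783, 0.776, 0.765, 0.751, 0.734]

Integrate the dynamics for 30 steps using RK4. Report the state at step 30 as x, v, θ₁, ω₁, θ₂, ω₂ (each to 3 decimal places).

Answer: x=-0.140, v=-0.161, θ₁=0.022, ω₁=0.032, θ₂=0.014, ω₂=0.046

Derivation:
apply F[0]=+2.348 → step 1: x=-0.001, v=-0.021, θ₁=-0.057, ω₁=-0.011, θ₂=-0.030, ω₂=-0.029
apply F[1]=-1.194 → step 2: x=-0.001, v=-0.038, θ₁=-0.057, ω₁=-0.014, θ₂=-0.030, ω₂=-0.012
apply F[2]=-2.669 → step 3: x=-0.003, v=-0.079, θ₁=-0.057, ω₁=0.024, θ₂=-0.030, ω₂=0.005
apply F[3]=-3.089 → step 4: x=-0.005, v=-0.127, θ₁=-0.056, ω₁=0.076, θ₂=-0.030, ω₂=0.021
apply F[4]=-2.986 → step 5: x=-0.008, v=-0.174, θ₁=-0.054, ω₁=0.125, θ₂=-0.029, ω₂=0.037
apply F[5]=-2.647 → step 6: x=-0.012, v=-0.215, θ₁=-0.051, ω₁=0.166, θ₂=-0.028, ω₂=0.052
apply F[6]=-2.219 → step 7: x=-0.016, v=-0.250, θ₁=-0.048, ω₁=0.198, θ₂=-0.027, ω₂=0.066
apply F[7]=-1.779 → step 8: x=-0.021, v=-0.277, θ₁=-0.044, ω₁=0.220, θ₂=-0.026, ω₂=0.078
apply F[8]=-1.366 → step 9: x=-0.027, v=-0.298, θ₁=-0.039, ω₁=0.234, θ₂=-0.024, ω₂=0.088
apply F[9]=-0.995 → step 10: x=-0.033, v=-0.312, θ₁=-0.034, ω₁=0.241, θ₂=-0.022, ω₂=0.096
apply F[10]=-0.671 → step 11: x=-0.040, v=-0.322, θ₁=-0.030, ω₁=0.241, θ₂=-0.020, ω₂=0.102
apply F[11]=-0.393 → step 12: x=-0.046, v=-0.327, θ₁=-0.025, ω₁=0.238, θ₂=-0.018, ω₂=0.107
apply F[12]=-0.158 → step 13: x=-0.053, v=-0.329, θ₁=-0.020, ω₁=0.230, θ₂=-0.016, ω₂=0.110
apply F[13]=+0.039 → step 14: x=-0.059, v=-0.327, θ₁=-0.016, ω₁=0.220, θ₂=-0.014, ω₂=0.112
apply F[14]=+0.205 → step 15: x=-0.066, v=-0.323, θ₁=-0.011, ω₁=0.209, θ₂=-0.012, ω₂=0.112
apply F[15]=+0.341 → step 16: x=-0.072, v=-0.317, θ₁=-0.007, ω₁=0.196, θ₂=-0.009, ω₂=0.112
apply F[16]=+0.453 → step 17: x=-0.078, v=-0.309, θ₁=-0.003, ω₁=0.182, θ₂=-0.007, ω₂=0.110
apply F[17]=+0.544 → step 18: x=-0.084, v=-0.300, θ₁=0.000, ω₁=0.168, θ₂=-0.005, ω₂=0.107
apply F[18]=+0.616 → step 19: x=-0.090, v=-0.290, θ₁=0.003, ω₁=0.154, θ₂=-0.003, ω₂=0.103
apply F[19]=+0.673 → step 20: x=-0.096, v=-0.279, θ₁=0.006, ω₁=0.140, θ₂=-0.001, ω₂=0.099
apply F[20]=+0.716 → step 21: x=-0.102, v=-0.268, θ₁=0.009, ω₁=0.126, θ₂=0.001, ω₂=0.095
apply F[21]=+0.747 → step 22: x=-0.107, v=-0.256, θ₁=0.011, ω₁=0.113, θ₂=0.003, ω₂=0.090
apply F[22]=+0.768 → step 23: x=-0.112, v=-0.244, θ₁=0.013, ω₁=0.100, θ₂=0.005, ω₂=0.085
apply F[23]=+0.780 → step 24: x=-0.117, v=-0.232, θ₁=0.015, ω₁=0.088, θ₂=0.006, ω₂=0.079
apply F[24]=+0.785 → step 25: x=-0.121, v=-0.219, θ₁=0.017, ω₁=0.077, θ₂=0.008, ω₂=0.074
apply F[25]=+0.783 → step 26: x=-0.125, v=-0.207, θ₁=0.018, ω₁=0.066, θ₂=0.009, ω₂=0.068
apply F[26]=+0.776 → step 27: x=-0.129, v=-0.195, θ₁=0.020, ω₁=0.057, θ₂=0.011, ω₂=0.062
apply F[27]=+0.765 → step 28: x=-0.133, v=-0.184, θ₁=0.021, ω₁=0.048, θ₂=0.012, ω₂=0.057
apply F[28]=+0.751 → step 29: x=-0.137, v=-0.172, θ₁=0.021, ω₁=0.039, θ₂=0.013, ω₂=0.051
apply F[29]=+0.734 → step 30: x=-0.140, v=-0.161, θ₁=0.022, ω₁=0.032, θ₂=0.014, ω₂=0.046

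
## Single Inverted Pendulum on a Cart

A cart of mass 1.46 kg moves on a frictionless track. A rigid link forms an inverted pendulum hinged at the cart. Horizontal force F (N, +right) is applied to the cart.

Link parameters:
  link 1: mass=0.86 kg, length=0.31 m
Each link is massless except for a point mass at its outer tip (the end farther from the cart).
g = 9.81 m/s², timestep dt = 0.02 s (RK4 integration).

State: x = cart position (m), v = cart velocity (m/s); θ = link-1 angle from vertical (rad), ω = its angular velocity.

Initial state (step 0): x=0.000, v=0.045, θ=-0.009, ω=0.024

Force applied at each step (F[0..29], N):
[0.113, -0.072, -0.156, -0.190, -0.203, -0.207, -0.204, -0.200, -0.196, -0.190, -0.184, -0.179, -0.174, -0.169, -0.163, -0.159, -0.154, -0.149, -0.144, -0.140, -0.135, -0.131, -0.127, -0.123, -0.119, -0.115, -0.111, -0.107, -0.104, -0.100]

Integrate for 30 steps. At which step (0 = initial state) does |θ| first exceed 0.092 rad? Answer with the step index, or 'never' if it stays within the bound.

apply F[0]=+0.113 → step 1: x=0.001, v=0.048, θ=-0.009, ω=0.010
apply F[1]=-0.072 → step 2: x=0.002, v=0.048, θ=-0.009, ω=0.005
apply F[2]=-0.156 → step 3: x=0.003, v=0.046, θ=-0.008, ω=0.003
apply F[3]=-0.190 → step 4: x=0.004, v=0.045, θ=-0.008, ω=0.003
apply F[4]=-0.203 → step 5: x=0.005, v=0.043, θ=-0.008, ω=0.004
apply F[5]=-0.207 → step 6: x=0.005, v=0.041, θ=-0.008, ω=0.004
apply F[6]=-0.204 → step 7: x=0.006, v=0.039, θ=-0.008, ω=0.005
apply F[7]=-0.200 → step 8: x=0.007, v=0.037, θ=-0.008, ω=0.006
apply F[8]=-0.196 → step 9: x=0.008, v=0.036, θ=-0.008, ω=0.007
apply F[9]=-0.190 → step 10: x=0.008, v=0.034, θ=-0.008, ω=0.007
apply F[10]=-0.184 → step 11: x=0.009, v=0.032, θ=-0.008, ω=0.008
apply F[11]=-0.179 → step 12: x=0.010, v=0.031, θ=-0.007, ω=0.008
apply F[12]=-0.174 → step 13: x=0.010, v=0.029, θ=-0.007, ω=0.008
apply F[13]=-0.169 → step 14: x=0.011, v=0.028, θ=-0.007, ω=0.008
apply F[14]=-0.163 → step 15: x=0.011, v=0.026, θ=-0.007, ω=0.008
apply F[15]=-0.159 → step 16: x=0.012, v=0.025, θ=-0.007, ω=0.009
apply F[16]=-0.154 → step 17: x=0.012, v=0.024, θ=-0.007, ω=0.009
apply F[17]=-0.149 → step 18: x=0.013, v=0.022, θ=-0.006, ω=0.009
apply F[18]=-0.144 → step 19: x=0.013, v=0.021, θ=-0.006, ω=0.009
apply F[19]=-0.140 → step 20: x=0.014, v=0.020, θ=-0.006, ω=0.009
apply F[20]=-0.135 → step 21: x=0.014, v=0.019, θ=-0.006, ω=0.009
apply F[21]=-0.131 → step 22: x=0.014, v=0.018, θ=-0.006, ω=0.008
apply F[22]=-0.127 → step 23: x=0.015, v=0.017, θ=-0.006, ω=0.008
apply F[23]=-0.123 → step 24: x=0.015, v=0.015, θ=-0.005, ω=0.008
apply F[24]=-0.119 → step 25: x=0.015, v=0.014, θ=-0.005, ω=0.008
apply F[25]=-0.115 → step 26: x=0.016, v=0.013, θ=-0.005, ω=0.008
apply F[26]=-0.111 → step 27: x=0.016, v=0.013, θ=-0.005, ω=0.008
apply F[27]=-0.107 → step 28: x=0.016, v=0.012, θ=-0.005, ω=0.008
apply F[28]=-0.104 → step 29: x=0.016, v=0.011, θ=-0.005, ω=0.008
apply F[29]=-0.100 → step 30: x=0.017, v=0.010, θ=-0.004, ω=0.007
max |θ| = 0.009 ≤ 0.092 over all 31 states.

Answer: never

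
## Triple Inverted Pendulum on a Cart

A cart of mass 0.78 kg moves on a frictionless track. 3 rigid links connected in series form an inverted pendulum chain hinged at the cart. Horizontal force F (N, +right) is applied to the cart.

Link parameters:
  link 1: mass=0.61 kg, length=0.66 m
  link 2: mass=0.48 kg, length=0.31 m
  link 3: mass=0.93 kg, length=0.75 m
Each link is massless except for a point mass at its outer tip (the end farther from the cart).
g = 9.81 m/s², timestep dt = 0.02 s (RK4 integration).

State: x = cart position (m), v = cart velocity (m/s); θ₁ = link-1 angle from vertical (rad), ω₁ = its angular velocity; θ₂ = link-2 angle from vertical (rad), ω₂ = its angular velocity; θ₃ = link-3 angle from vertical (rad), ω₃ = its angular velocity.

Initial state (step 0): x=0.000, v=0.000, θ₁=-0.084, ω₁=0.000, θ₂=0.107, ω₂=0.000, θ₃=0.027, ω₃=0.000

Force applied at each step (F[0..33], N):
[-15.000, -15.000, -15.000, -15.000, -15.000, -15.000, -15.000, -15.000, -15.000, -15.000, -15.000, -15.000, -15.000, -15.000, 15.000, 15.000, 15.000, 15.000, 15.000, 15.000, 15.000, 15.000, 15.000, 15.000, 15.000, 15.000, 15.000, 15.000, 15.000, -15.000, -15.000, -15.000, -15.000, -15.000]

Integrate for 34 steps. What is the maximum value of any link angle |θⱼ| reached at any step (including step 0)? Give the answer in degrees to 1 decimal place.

apply F[0]=-15.000 → step 1: x=-0.003, v=-0.341, θ₁=-0.080, ω₁=0.357, θ₂=0.112, ω₂=0.516, θ₃=0.026, ω₃=-0.064
apply F[1]=-15.000 → step 2: x=-0.014, v=-0.687, θ₁=-0.070, ω₁=0.729, θ₂=0.128, ω₂=1.031, θ₃=0.024, ω₃=-0.133
apply F[2]=-15.000 → step 3: x=-0.031, v=-1.043, θ₁=-0.051, ω₁=1.131, θ₂=0.153, ω₂=1.536, θ₃=0.021, ω₃=-0.211
apply F[3]=-15.000 → step 4: x=-0.055, v=-1.413, θ₁=-0.024, ω₁=1.576, θ₂=0.189, ω₂=2.005, θ₃=0.016, ω₃=-0.294
apply F[4]=-15.000 → step 5: x=-0.088, v=-1.795, θ₁=0.012, ω₁=2.077, θ₂=0.233, ω₂=2.391, θ₃=0.009, ω₃=-0.372
apply F[5]=-15.000 → step 6: x=-0.127, v=-2.185, θ₁=0.059, ω₁=2.637, θ₂=0.284, ω₂=2.631, θ₃=0.001, ω₃=-0.423
apply F[6]=-15.000 → step 7: x=-0.175, v=-2.572, θ₁=0.118, ω₁=3.247, θ₂=0.337, ω₂=2.663, θ₃=-0.007, ω₃=-0.422
apply F[7]=-15.000 → step 8: x=-0.230, v=-2.939, θ₁=0.189, ω₁=3.878, θ₂=0.388, ω₂=2.450, θ₃=-0.015, ω₃=-0.346
apply F[8]=-15.000 → step 9: x=-0.292, v=-3.260, θ₁=0.273, ω₁=4.485, θ₂=0.433, ω₂=2.008, θ₃=-0.021, ω₃=-0.179
apply F[9]=-15.000 → step 10: x=-0.360, v=-3.515, θ₁=0.368, ω₁=5.011, θ₂=0.468, ω₂=1.421, θ₃=-0.022, ω₃=0.080
apply F[10]=-15.000 → step 11: x=-0.432, v=-3.688, θ₁=0.473, ω₁=5.409, θ₂=0.490, ω₂=0.826, θ₃=-0.017, ω₃=0.414
apply F[11]=-15.000 → step 12: x=-0.507, v=-3.782, θ₁=0.584, ω₁=5.660, θ₂=0.502, ω₂=0.371, θ₃=-0.005, ω₃=0.790
apply F[12]=-15.000 → step 13: x=-0.583, v=-3.814, θ₁=0.698, ω₁=5.780, θ₂=0.507, ω₂=0.157, θ₃=0.015, ω₃=1.169
apply F[13]=-15.000 → step 14: x=-0.659, v=-3.806, θ₁=0.814, ω₁=5.809, θ₂=0.510, ω₂=0.210, θ₃=0.042, ω₃=1.521
apply F[14]=+15.000 → step 15: x=-0.731, v=-3.406, θ₁=0.928, ω₁=5.632, θ₂=0.514, ω₂=0.174, θ₃=0.072, ω₃=1.542
apply F[15]=+15.000 → step 16: x=-0.796, v=-3.025, θ₁=1.040, ω₁=5.551, θ₂=0.517, ω₂=0.124, θ₃=0.103, ω₃=1.550
apply F[16]=+15.000 → step 17: x=-0.852, v=-2.648, θ₁=1.151, ω₁=5.548, θ₂=0.519, ω₂=0.066, θ₃=0.134, ω₃=1.555
apply F[17]=+15.000 → step 18: x=-0.902, v=-2.268, θ₁=1.262, ω₁=5.610, θ₂=0.519, ω₂=0.015, θ₃=0.166, ω₃=1.562
apply F[18]=+15.000 → step 19: x=-0.943, v=-1.876, θ₁=1.376, ω₁=5.729, θ₂=0.519, ω₂=-0.006, θ₃=0.197, ω₃=1.573
apply F[19]=+15.000 → step 20: x=-0.977, v=-1.468, θ₁=1.492, ω₁=5.905, θ₂=0.519, ω₂=0.029, θ₃=0.229, ω₃=1.587
apply F[20]=+15.000 → step 21: x=-1.002, v=-1.035, θ₁=1.612, ω₁=6.142, θ₂=0.521, ω₂=0.151, θ₃=0.260, ω₃=1.604
apply F[21]=+15.000 → step 22: x=-1.018, v=-0.572, θ₁=1.738, ω₁=6.449, θ₂=0.526, ω₂=0.399, θ₃=0.293, ω₃=1.623
apply F[22]=+15.000 → step 23: x=-1.024, v=-0.071, θ₁=1.871, ω₁=6.843, θ₂=0.538, ω₂=0.827, θ₃=0.325, ω₃=1.641
apply F[23]=+15.000 → step 24: x=-1.020, v=0.481, θ₁=2.013, ω₁=7.347, θ₂=0.561, ω₂=1.509, θ₃=0.358, ω₃=1.659
apply F[24]=+15.000 → step 25: x=-1.005, v=1.096, θ₁=2.166, ω₁=7.993, θ₂=0.601, ω₂=2.561, θ₃=0.392, ω₃=1.676
apply F[25]=+15.000 → step 26: x=-0.976, v=1.790, θ₁=2.333, ω₁=8.811, θ₂=0.667, ω₂=4.157, θ₃=0.425, ω₃=1.694
apply F[26]=+15.000 → step 27: x=-0.932, v=2.567, θ₁=2.519, ω₁=9.798, θ₂=0.773, ω₂=6.548, θ₃=0.460, ω₃=1.723
apply F[27]=+15.000 → step 28: x=-0.873, v=3.389, θ₁=2.726, ω₁=10.814, θ₂=0.936, ω₂=9.978, θ₃=0.495, ω₃=1.813
apply F[28]=+15.000 → step 29: x=-0.797, v=4.129, θ₁=2.949, ω₁=11.416, θ₂=1.178, ω₂=14.297, θ₃=0.534, ω₃=2.144
apply F[29]=-15.000 → step 30: x=-0.717, v=3.854, θ₁=3.164, ω₁=9.832, θ₂=1.507, ω₂=18.235, θ₃=0.585, ω₃=3.102
apply F[30]=-15.000 → step 31: x=-0.645, v=3.373, θ₁=3.336, ω₁=7.331, θ₂=1.894, ω₂=20.217, θ₃=0.663, ω₃=4.821
apply F[31]=-15.000 → step 32: x=-0.583, v=2.815, θ₁=3.455, ω₁=4.515, θ₂=2.309, ω₂=21.185, θ₃=0.781, ω₃=7.016
apply F[32]=-15.000 → step 33: x=-0.533, v=2.178, θ₁=3.517, ω₁=1.676, θ₂=2.740, ω₂=21.871, θ₃=0.945, ω₃=9.505
apply F[33]=-15.000 → step 34: x=-0.497, v=1.397, θ₁=3.523, ω₁=-0.914, θ₂=3.181, ω₂=22.057, θ₃=1.163, ω₃=12.263
Max |angle| over trajectory = 3.523 rad = 201.9°.

Answer: 201.9°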